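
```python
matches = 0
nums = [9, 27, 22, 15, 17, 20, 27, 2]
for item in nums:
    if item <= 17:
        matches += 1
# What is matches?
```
Trace:
  matches=0
  matches=1, item=9
  matches=1, item=27
  matches=1, item=22
  matches=2, item=15
  matches=3, item=17
  matches=3, item=20
  matches=3, item=27
  matches=4, item=2

Final answer: 4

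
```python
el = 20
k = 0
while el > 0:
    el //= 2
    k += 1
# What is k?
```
Trace:
  el=20
  el=20, k=0
  el=10, k=1
  el=5, k=2
  el=2, k=3
  el=1, k=4
  el=0, k=5

Final answer: 5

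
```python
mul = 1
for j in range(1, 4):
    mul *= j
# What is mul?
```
Trace:
  mul=1
  mul=1, j=1
  mul=2, j=2
  mul=6, j=3

Final answer: 6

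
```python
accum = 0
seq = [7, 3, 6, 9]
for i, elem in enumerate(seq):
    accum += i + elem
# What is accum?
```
Trace:
  accum=0
  accum=7, i=0, elem=7
  accum=11, i=1, elem=3
  accum=19, i=2, elem=6
  accum=31, i=3, elem=9

Final answer: 31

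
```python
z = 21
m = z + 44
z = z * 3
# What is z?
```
Trace:
  z=21
  z=21, m=65
  z=63, m=65

Final answer: 63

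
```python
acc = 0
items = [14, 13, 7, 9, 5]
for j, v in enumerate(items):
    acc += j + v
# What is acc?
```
Trace:
  acc=0
  acc=14, j=0, v=14
  acc=28, j=1, v=13
  acc=37, j=2, v=7
  acc=49, j=3, v=9
  acc=58, j=4, v=5

Final answer: 58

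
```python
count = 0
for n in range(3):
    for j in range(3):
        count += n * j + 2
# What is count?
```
Trace:
  count=0
  count=2, n=0, j=0
  count=4, n=0, j=1
  count=6, n=0, j=2
  count=8, n=1, j=0
  count=11, n=1, j=1
  count=15, n=1, j=2
  count=17, n=2, j=0
  count=21, n=2, j=1
  count=27, n=2, j=2

Final answer: 27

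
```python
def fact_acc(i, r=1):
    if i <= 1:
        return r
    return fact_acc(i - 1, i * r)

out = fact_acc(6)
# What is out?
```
Call trace:
fact_acc(i=6, r=1)
  fact_acc(i=5, r=6)
    fact_acc(i=4, r=30)
      fact_acc(i=3, r=120)
        fact_acc(i=2, r=360)
          fact_acc(i=1, r=720)
          -> return 720
        -> return 720
      -> return 720
    -> return 720
  -> return 720
-> return 720

Final answer: 720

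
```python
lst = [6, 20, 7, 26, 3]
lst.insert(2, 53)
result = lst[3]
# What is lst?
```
Trace:
  lst=[6, 20, 7, 26, 3]
  lst=[6, 20, 53, 7, 26, 3]
  lst=[6, 20, 53, 7, 26, 3], result=7

Final answer: [6, 20, 53, 7, 26, 3]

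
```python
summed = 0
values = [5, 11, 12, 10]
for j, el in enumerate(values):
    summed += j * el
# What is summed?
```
Trace:
  summed=0
  summed=0, j=0, el=5
  summed=11, j=1, el=11
  summed=35, j=2, el=12
  summed=65, j=3, el=10

Final answer: 65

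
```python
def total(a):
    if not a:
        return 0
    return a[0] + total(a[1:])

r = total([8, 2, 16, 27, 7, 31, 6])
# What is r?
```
Call trace:
total(a=[8, 2, 16, 27, 7, 31, 6])
  total(a=[2, 16, 27, 7, 31, 6])
    total(a=[16, 27, 7, 31, 6])
      total(a=[27, 7, 31, 6])
        total(a=[7, 31, 6])
          total(a=[31, 6])
            total(a=[6])
              total(a=[])
              -> return 0
            -> return 6
          -> return 37
        -> return 44
      -> return 71
    -> return 87
  -> return 89
-> return 97

Final answer: 97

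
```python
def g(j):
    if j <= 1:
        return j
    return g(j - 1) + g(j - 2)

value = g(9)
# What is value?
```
Call trace (a repeated sub-call is expanded the first time; later identical calls just restate its return value):
g(j=9)
  g(j=8)
    g(j=7)
      g(j=6)
        g(j=5)
          g(j=4)
            g(j=3)
              g(j=2)
                g(j=1)
                -> return 1
                g(j=0)
                -> return 0
              -> return 1
              g(j=1)
              -> return 1
            -> return 2
            g(j=2) -> return 1  (same call as traced above)
          -> return 3
          g(j=3) -> return 2  (same call as traced above)
        -> return 5
        g(j=4) -> return 3  (same call as traced above)
      -> return 8
      g(j=5) -> return 5  (same call as traced above)
    -> return 13
    g(j=6) -> return 8  (same call as traced above)
  -> return 21
  g(j=7) -> return 13  (same call as traced above)
-> return 34

Final answer: 34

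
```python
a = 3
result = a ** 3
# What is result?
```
Trace:
  a=3
  a=3, result=27

Final answer: 27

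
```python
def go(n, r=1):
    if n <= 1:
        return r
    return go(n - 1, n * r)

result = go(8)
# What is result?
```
Call trace:
go(n=8, r=1)
  go(n=7, r=8)
    go(n=6, r=56)
      go(n=5, r=336)
        go(n=4, r=1680)
          go(n=3, r=6720)
            go(n=2, r=20160)
              go(n=1, r=40320)
              -> return 40320
            -> return 40320
          -> return 40320
        -> return 40320
      -> return 40320
    -> return 40320
  -> return 40320
-> return 40320

Final answer: 40320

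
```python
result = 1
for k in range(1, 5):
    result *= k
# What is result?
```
Trace:
  result=1
  result=1, k=1
  result=2, k=2
  result=6, k=3
  result=24, k=4

Final answer: 24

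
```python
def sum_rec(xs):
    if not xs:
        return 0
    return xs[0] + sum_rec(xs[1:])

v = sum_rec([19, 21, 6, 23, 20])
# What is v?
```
Call trace:
sum_rec(xs=[19, 21, 6, 23, 20])
  sum_rec(xs=[21, 6, 23, 20])
    sum_rec(xs=[6, 23, 20])
      sum_rec(xs=[23, 20])
        sum_rec(xs=[20])
          sum_rec(xs=[])
          -> return 0
        -> return 20
      -> return 43
    -> return 49
  -> return 70
-> return 89

Final answer: 89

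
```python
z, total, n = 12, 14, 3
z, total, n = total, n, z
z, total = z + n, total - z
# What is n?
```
Trace:
  z=12, total=14, n=3
  z=14, total=3, n=12
  z=26, total=-11, n=12

Final answer: 12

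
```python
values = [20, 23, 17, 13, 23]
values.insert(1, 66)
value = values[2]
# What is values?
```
Trace:
  values=[20, 23, 17, 13, 23]
  values=[20, 66, 23, 17, 13, 23]
  values=[20, 66, 23, 17, 13, 23], value=23

Final answer: [20, 66, 23, 17, 13, 23]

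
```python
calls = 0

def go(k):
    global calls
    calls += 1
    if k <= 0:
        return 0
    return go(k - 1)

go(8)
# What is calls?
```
Call trace:
go(k=8)
  go(k=7)
    go(k=6)
      go(k=5)
        go(k=4)
          go(k=3)
            go(k=2)
              go(k=1)
                go(k=0)
                -> return 0
              -> return 0
            -> return 0
          -> return 0
        -> return 0
      -> return 0
    -> return 0
  -> return 0
-> return 0

calls is incremented once per call. go is entered once for each k = 8, 7, 6, 5, 4, 3, 2, 1, 0 (the k <= 0 call returns without recursing), i.e. 8 + 1 calls.
calls = 9

Final answer: 9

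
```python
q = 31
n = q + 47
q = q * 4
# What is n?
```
Trace:
  q=31
  q=31, n=78
  q=124, n=78

Final answer: 78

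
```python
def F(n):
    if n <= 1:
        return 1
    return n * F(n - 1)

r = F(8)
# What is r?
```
Call trace:
F(n=8)
  F(n=7)
    F(n=6)
      F(n=5)
        F(n=4)
          F(n=3)
            F(n=2)
              F(n=1)
              -> return 1
            -> return 2
          -> return 6
        -> return 24
      -> return 120
    -> return 720
  -> return 5040
-> return 40320

Final answer: 40320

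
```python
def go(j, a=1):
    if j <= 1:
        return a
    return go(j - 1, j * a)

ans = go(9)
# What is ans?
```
Call trace:
go(j=9, a=1)
  go(j=8, a=9)
    go(j=7, a=72)
      go(j=6, a=504)
        go(j=5, a=3024)
          go(j=4, a=15120)
            go(j=3, a=60480)
              go(j=2, a=181440)
                go(j=1, a=362880)
                -> return 362880
              -> return 362880
            -> return 362880
          -> return 362880
        -> return 362880
      -> return 362880
    -> return 362880
  -> return 362880
-> return 362880

Final answer: 362880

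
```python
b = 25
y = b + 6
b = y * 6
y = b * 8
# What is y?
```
Trace:
  b=25
  b=25, y=31
  b=186, y=31
  b=186, y=1488

Final answer: 1488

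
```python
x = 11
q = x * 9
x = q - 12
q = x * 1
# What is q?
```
Trace:
  x=11
  x=11, q=99
  x=87, q=99
  x=87, q=87

Final answer: 87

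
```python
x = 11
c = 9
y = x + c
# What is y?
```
Trace:
  x=11
  x=11, c=9
  x=11, c=9, y=20

Final answer: 20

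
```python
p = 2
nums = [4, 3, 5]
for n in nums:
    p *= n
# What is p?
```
Trace:
  p=2
  p=8, n=4
  p=24, n=3
  p=120, n=5

Final answer: 120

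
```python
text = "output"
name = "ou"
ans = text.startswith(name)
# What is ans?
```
Trace:
  text='output'
  text='output', name='ou'
  text='output', name='ou', ans=True

Final answer: True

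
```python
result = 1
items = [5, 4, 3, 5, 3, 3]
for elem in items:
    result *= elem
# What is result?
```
Trace:
  result=1
  result=5, elem=5
  result=20, elem=4
  result=60, elem=3
  result=300, elem=5
  result=900, elem=3
  result=2700, elem=3

Final answer: 2700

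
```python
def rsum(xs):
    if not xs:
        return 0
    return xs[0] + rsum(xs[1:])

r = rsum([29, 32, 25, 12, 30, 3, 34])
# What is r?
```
Call trace:
rsum(xs=[29, 32, 25, 12, 30, 3, 34])
  rsum(xs=[32, 25, 12, 30, 3, 34])
    rsum(xs=[25, 12, 30, 3, 34])
      rsum(xs=[12, 30, 3, 34])
        rsum(xs=[30, 3, 34])
          rsum(xs=[3, 34])
            rsum(xs=[34])
              rsum(xs=[])
              -> return 0
            -> return 34
          -> return 37
        -> return 67
      -> return 79
    -> return 104
  -> return 136
-> return 165

Final answer: 165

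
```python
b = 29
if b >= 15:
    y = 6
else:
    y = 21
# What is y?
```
Trace:
  b=29
  b=29, y=6

Final answer: 6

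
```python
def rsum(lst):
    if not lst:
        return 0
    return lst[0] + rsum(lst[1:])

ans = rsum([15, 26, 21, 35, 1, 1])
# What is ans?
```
Call trace:
rsum(lst=[15, 26, 21, 35, 1, 1])
  rsum(lst=[26, 21, 35, 1, 1])
    rsum(lst=[21, 35, 1, 1])
      rsum(lst=[35, 1, 1])
        rsum(lst=[1, 1])
          rsum(lst=[1])
            rsum(lst=[])
            -> return 0
          -> return 1
        -> return 2
      -> return 37
    -> return 58
  -> return 84
-> return 99

Final answer: 99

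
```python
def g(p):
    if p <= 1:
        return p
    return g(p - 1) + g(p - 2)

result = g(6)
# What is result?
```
Call trace (a repeated sub-call is expanded the first time; later identical calls just restate its return value):
g(p=6)
  g(p=5)
    g(p=4)
      g(p=3)
        g(p=2)
          g(p=1)
          -> return 1
          g(p=0)
          -> return 0
        -> return 1
        g(p=1)
        -> return 1
      -> return 2
      g(p=2) -> return 1  (same call as traced above)
    -> return 3
    g(p=3) -> return 2  (same call as traced above)
  -> return 5
  g(p=4) -> return 3  (same call as traced above)
-> return 8

Final answer: 8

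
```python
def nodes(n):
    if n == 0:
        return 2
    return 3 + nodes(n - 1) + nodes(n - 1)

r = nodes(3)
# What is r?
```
Call trace (a repeated sub-call is expanded the first time; later identical calls just restate its return value):
nodes(n=3)
  nodes(n=2)
    nodes(n=1)
      nodes(n=0)
      -> return 2
      nodes(n=0)
      -> return 2
    -> return 7
    nodes(n=1) -> return 7  (same call as traced above)
  -> return 17
  nodes(n=2) -> return 17  (same call as traced above)
-> return 37

Final answer: 37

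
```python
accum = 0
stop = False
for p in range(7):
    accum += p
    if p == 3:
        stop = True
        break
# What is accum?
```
Trace:
  accum=0
  accum=0, stop=False
  accum=0, stop=False, p=0
  accum=1, stop=False, p=1
  accum=3, stop=False, p=2
  accum=6, stop=True, p=3

Final answer: 6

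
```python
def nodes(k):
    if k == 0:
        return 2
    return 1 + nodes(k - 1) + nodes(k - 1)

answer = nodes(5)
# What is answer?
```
Call trace (a repeated sub-call is expanded the first time; later identical calls just restate its return value):
nodes(k=5)
  nodes(k=4)
    nodes(k=3)
      nodes(k=2)
        nodes(k=1)
          nodes(k=0)
          -> return 2
          nodes(k=0)
          -> return 2
        -> return 5
        nodes(k=1) -> return 5  (same call as traced above)
      -> return 11
      nodes(k=2) -> return 11  (same call as traced above)
    -> return 23
    nodes(k=3) -> return 23  (same call as traced above)
  -> return 47
  nodes(k=4) -> return 47  (same call as traced above)
-> return 95

Final answer: 95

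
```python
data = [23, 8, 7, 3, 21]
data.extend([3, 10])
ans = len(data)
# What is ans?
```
Trace:
  data=[23, 8, 7, 3, 21]
  data=[23, 8, 7, 3, 21, 3, 10]
  data=[23, 8, 7, 3, 21, 3, 10], ans=7

Final answer: 7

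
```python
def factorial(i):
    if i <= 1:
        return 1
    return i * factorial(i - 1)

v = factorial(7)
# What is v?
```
Call trace:
factorial(i=7)
  factorial(i=6)
    factorial(i=5)
      factorial(i=4)
        factorial(i=3)
          factorial(i=2)
            factorial(i=1)
            -> return 1
          -> return 2
        -> return 6
      -> return 24
    -> return 120
  -> return 720
-> return 5040

Final answer: 5040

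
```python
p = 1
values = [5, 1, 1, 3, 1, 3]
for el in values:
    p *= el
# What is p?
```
Trace:
  p=1
  p=5, el=5
  p=5, el=1
  p=5, el=1
  p=15, el=3
  p=15, el=1
  p=45, el=3

Final answer: 45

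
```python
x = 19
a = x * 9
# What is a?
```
Trace:
  x=19
  x=19, a=171

Final answer: 171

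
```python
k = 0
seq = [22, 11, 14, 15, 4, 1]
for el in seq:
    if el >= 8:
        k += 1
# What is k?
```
Trace:
  k=0
  k=1, el=22
  k=2, el=11
  k=3, el=14
  k=4, el=15
  k=4, el=4
  k=4, el=1

Final answer: 4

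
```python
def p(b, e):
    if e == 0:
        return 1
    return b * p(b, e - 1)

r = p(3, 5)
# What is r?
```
Call trace:
p(b=3, e=5)
  p(b=3, e=4)
    p(b=3, e=3)
      p(b=3, e=2)
        p(b=3, e=1)
          p(b=3, e=0)
          -> return 1
        -> return 3
      -> return 9
    -> return 27
  -> return 81
-> return 243

Final answer: 243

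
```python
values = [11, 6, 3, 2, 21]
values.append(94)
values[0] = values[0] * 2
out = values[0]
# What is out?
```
Trace:
  values=[11, 6, 3, 2, 21]
  values=[11, 6, 3, 2, 21, 94]
  values=[22, 6, 3, 2, 21, 94]
  values=[22, 6, 3, 2, 21, 94], out=22

Final answer: 22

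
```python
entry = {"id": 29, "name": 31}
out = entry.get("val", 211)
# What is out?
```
Trace:
  entry={'id': 29, 'name': 31}
  entry={'id': 29, 'name': 31}, out=211

Final answer: 211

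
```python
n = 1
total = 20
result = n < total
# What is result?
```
Trace:
  n=1
  n=1, total=20
  n=1, total=20, result=True

Final answer: True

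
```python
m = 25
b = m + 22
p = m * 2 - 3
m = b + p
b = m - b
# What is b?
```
Trace:
  m=25
  m=25, b=47
  m=25, b=47, p=47
  m=94, b=47, p=47
  m=94, b=47, p=47

Final answer: 47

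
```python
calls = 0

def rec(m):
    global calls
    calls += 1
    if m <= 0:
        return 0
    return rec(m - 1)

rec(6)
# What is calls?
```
Call trace:
rec(m=6)
  rec(m=5)
    rec(m=4)
      rec(m=3)
        rec(m=2)
          rec(m=1)
            rec(m=0)
            -> return 0
          -> return 0
        -> return 0
      -> return 0
    -> return 0
  -> return 0
-> return 0

calls is incremented once per call. rec is entered once for each m = 6, 5, 4, 3, 2, 1, 0 (the m <= 0 call returns without recursing), i.e. 6 + 1 calls.
calls = 7

Final answer: 7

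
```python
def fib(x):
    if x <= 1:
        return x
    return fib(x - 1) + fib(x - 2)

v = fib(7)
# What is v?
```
Call trace (a repeated sub-call is expanded the first time; later identical calls just restate its return value):
fib(x=7)
  fib(x=6)
    fib(x=5)
      fib(x=4)
        fib(x=3)
          fib(x=2)
            fib(x=1)
            -> return 1
            fib(x=0)
            -> return 0
          -> return 1
          fib(x=1)
          -> return 1
        -> return 2
        fib(x=2) -> return 1  (same call as traced above)
      -> return 3
      fib(x=3) -> return 2  (same call as traced above)
    -> return 5
    fib(x=4) -> return 3  (same call as traced above)
  -> return 8
  fib(x=5) -> return 5  (same call as traced above)
-> return 13

Final answer: 13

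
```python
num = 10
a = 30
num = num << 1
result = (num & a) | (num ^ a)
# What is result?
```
Trace:
  num=10
  num=10, a=30
  num=20, a=30
  num=20, a=30, result=30

Final answer: 30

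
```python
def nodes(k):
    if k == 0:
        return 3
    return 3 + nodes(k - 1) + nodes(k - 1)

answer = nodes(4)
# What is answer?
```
Call trace (a repeated sub-call is expanded the first time; later identical calls just restate its return value):
nodes(k=4)
  nodes(k=3)
    nodes(k=2)
      nodes(k=1)
        nodes(k=0)
        -> return 3
        nodes(k=0)
        -> return 3
      -> return 9
      nodes(k=1) -> return 9  (same call as traced above)
    -> return 21
    nodes(k=2) -> return 21  (same call as traced above)
  -> return 45
  nodes(k=3) -> return 45  (same call as traced above)
-> return 93

Final answer: 93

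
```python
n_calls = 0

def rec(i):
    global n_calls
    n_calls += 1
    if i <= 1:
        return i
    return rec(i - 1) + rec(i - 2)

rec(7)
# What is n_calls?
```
Call trace (a repeated sub-call is expanded the first time; later identical calls just restate its return value):
rec(i=7)
  rec(i=6)
    rec(i=5)
      rec(i=4)
        rec(i=3)
          rec(i=2)
            rec(i=1)
            -> return 1
            rec(i=0)
            -> return 0
          -> return 1
          rec(i=1)
          -> return 1
        -> return 2
        rec(i=2) -> return 1  (same call as traced above)
      -> return 3
      rec(i=3) -> return 2  (same call as traced above)
    -> return 5
    rec(i=4) -> return 3  (same call as traced above)
  -> return 8
  rec(i=5) -> return 5  (same call as traced above)
-> return 13

n_calls is incremented once per call, so count the calls in each subtree. Let C(i) = number of calls made by rec(i).
C(0) = C(1) = 1 (base case, no recursion); C(i) = 1 + C(i - 1) + C(i - 2) otherwise.
C(2) = 1 + C(1) + C(0) = 1 + 1 + 1 = 3
C(3) = 1 + C(2) + C(1) = 1 + 3 + 1 = 5
C(4) = 1 + C(3) + C(2) = 1 + 5 + 3 = 9
C(5) = 1 + C(4) + C(3) = 1 + 9 + 5 = 15
C(6) = 1 + C(5) + C(4) = 1 + 15 + 9 = 25
C(7) = 1 + C(6) + C(5) = 1 + 25 + 15 = 41
n_calls = C(7) = 41

Final answer: 41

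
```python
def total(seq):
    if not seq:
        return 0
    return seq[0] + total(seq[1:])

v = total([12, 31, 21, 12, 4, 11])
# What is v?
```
Call trace:
total(seq=[12, 31, 21, 12, 4, 11])
  total(seq=[31, 21, 12, 4, 11])
    total(seq=[21, 12, 4, 11])
      total(seq=[12, 4, 11])
        total(seq=[4, 11])
          total(seq=[11])
            total(seq=[])
            -> return 0
          -> return 11
        -> return 15
      -> return 27
    -> return 48
  -> return 79
-> return 91

Final answer: 91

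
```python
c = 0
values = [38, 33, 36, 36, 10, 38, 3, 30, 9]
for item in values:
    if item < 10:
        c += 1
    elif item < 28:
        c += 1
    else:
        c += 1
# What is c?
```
Trace:
  c=0
  c=1, item=38
  c=2, item=33
  c=3, item=36
  c=4, item=36
  c=5, item=10
  c=6, item=38
  c=7, item=3
  c=8, item=30
  c=9, item=9

Final answer: 9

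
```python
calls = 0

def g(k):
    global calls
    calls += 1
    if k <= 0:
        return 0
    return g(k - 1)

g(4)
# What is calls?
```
Call trace:
g(k=4)
  g(k=3)
    g(k=2)
      g(k=1)
        g(k=0)
        -> return 0
      -> return 0
    -> return 0
  -> return 0
-> return 0

calls is incremented once per call. g is entered once for each k = 4, 3, 2, 1, 0 (the k <= 0 call returns without recursing), i.e. 4 + 1 calls.
calls = 5

Final answer: 5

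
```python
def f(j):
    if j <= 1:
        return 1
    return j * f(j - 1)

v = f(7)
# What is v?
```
Call trace:
f(j=7)
  f(j=6)
    f(j=5)
      f(j=4)
        f(j=3)
          f(j=2)
            f(j=1)
            -> return 1
          -> return 2
        -> return 6
      -> return 24
    -> return 120
  -> return 720
-> return 5040

Final answer: 5040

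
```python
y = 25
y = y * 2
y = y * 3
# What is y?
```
Trace:
  y=25
  y=50
  y=150

Final answer: 150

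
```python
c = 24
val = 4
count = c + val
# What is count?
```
Trace:
  c=24
  c=24, val=4
  c=24, val=4, count=28

Final answer: 28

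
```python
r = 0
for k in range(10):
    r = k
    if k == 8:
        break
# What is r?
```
Trace:
  r=0
  r=0, k=0
  r=1, k=1
  r=2, k=2
  r=3, k=3
  r=4, k=4
  r=5, k=5
  r=6, k=6
  r=7, k=7
  r=8, k=8

Final answer: 8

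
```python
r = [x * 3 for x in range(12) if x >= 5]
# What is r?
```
Trace:
  x=0
  x=1
  x=2
  x=3
  x=4
  x=5
  x=6
  x=7
  x=8
  x=9
  x=10
  x=11
  r=[15, 18, 21, 24, 27, 30, 33]

Final answer: [15, 18, 21, 24, 27, 30, 33]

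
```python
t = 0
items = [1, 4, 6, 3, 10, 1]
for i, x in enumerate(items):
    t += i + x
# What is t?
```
Trace:
  t=0
  t=1, i=0, x=1
  t=6, i=1, x=4
  t=14, i=2, x=6
  t=20, i=3, x=3
  t=34, i=4, x=10
  t=40, i=5, x=1

Final answer: 40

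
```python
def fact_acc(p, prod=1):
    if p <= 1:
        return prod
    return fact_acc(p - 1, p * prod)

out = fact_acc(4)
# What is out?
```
Call trace:
fact_acc(p=4, prod=1)
  fact_acc(p=3, prod=4)
    fact_acc(p=2, prod=12)
      fact_acc(p=1, prod=24)
      -> return 24
    -> return 24
  -> return 24
-> return 24

Final answer: 24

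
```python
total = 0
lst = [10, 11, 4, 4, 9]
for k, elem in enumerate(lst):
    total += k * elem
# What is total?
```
Trace:
  total=0
  total=0, k=0, elem=10
  total=11, k=1, elem=11
  total=19, k=2, elem=4
  total=31, k=3, elem=4
  total=67, k=4, elem=9

Final answer: 67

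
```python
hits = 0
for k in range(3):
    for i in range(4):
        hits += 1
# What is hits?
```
Trace:
  hits=0
  hits=1, k=0, i=0
  hits=2, k=0, i=1
  hits=3, k=0, i=2
  hits=4, k=0, i=3
  hits=5, k=1, i=0
  hits=6, k=1, i=1
  hits=7, k=1, i=2
  hits=8, k=1, i=3
  hits=9, k=2, i=0
  hits=10, k=2, i=1
  hits=11, k=2, i=2
  hits=12, k=2, i=3

Final answer: 12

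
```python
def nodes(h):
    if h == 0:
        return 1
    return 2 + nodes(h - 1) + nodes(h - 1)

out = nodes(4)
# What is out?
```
Call trace (a repeated sub-call is expanded the first time; later identical calls just restate its return value):
nodes(h=4)
  nodes(h=3)
    nodes(h=2)
      nodes(h=1)
        nodes(h=0)
        -> return 1
        nodes(h=0)
        -> return 1
      -> return 4
      nodes(h=1) -> return 4  (same call as traced above)
    -> return 10
    nodes(h=2) -> return 10  (same call as traced above)
  -> return 22
  nodes(h=3) -> return 22  (same call as traced above)
-> return 46

Final answer: 46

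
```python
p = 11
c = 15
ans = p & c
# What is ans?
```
Trace:
  p=11
  p=11, c=15
  p=11, c=15, ans=11

Final answer: 11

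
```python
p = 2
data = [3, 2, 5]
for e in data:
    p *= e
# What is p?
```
Trace:
  p=2
  p=6, e=3
  p=12, e=2
  p=60, e=5

Final answer: 60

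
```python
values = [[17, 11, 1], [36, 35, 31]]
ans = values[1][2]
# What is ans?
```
Trace:
  values=[[17, 11, 1], [36, 35, 31]]
  values=[[17, 11, 1], [36, 35, 31]], ans=31

Final answer: 31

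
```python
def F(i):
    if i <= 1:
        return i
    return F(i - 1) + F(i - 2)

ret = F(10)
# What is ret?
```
Call trace (a repeated sub-call is expanded the first time; later identical calls just restate its return value):
F(i=10)
  F(i=9)
    F(i=8)
      F(i=7)
        F(i=6)
          F(i=5)
            F(i=4)
              F(i=3)
                F(i=2)
                  F(i=1)
                  -> return 1
                  F(i=0)
                  -> return 0
                -> return 1
                F(i=1)
                -> return 1
              -> return 2
              F(i=2) -> return 1  (same call as traced above)
            -> return 3
            F(i=3) -> return 2  (same call as traced above)
          -> return 5
          F(i=4) -> return 3  (same call as traced above)
        -> return 8
        F(i=5) -> return 5  (same call as traced above)
      -> return 13
      F(i=6) -> return 8  (same call as traced above)
    -> return 21
    F(i=7) -> return 13  (same call as traced above)
  -> return 34
  F(i=8) -> return 21  (same call as traced above)
-> return 55

Final answer: 55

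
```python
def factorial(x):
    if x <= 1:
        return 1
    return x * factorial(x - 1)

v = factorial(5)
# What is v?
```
Call trace:
factorial(x=5)
  factorial(x=4)
    factorial(x=3)
      factorial(x=2)
        factorial(x=1)
        -> return 1
      -> return 2
    -> return 6
  -> return 24
-> return 120

Final answer: 120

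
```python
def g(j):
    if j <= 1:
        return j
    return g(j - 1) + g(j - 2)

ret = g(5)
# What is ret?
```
Call trace (a repeated sub-call is expanded the first time; later identical calls just restate its return value):
g(j=5)
  g(j=4)
    g(j=3)
      g(j=2)
        g(j=1)
        -> return 1
        g(j=0)
        -> return 0
      -> return 1
      g(j=1)
      -> return 1
    -> return 2
    g(j=2) -> return 1  (same call as traced above)
  -> return 3
  g(j=3) -> return 2  (same call as traced above)
-> return 5

Final answer: 5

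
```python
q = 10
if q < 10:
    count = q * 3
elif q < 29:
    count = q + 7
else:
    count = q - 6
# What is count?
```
Trace:
  q=10
  q=10, count=17

Final answer: 17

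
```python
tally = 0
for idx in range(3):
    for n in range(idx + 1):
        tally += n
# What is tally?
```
Trace:
  tally=0
  tally=0, idx=0, n=0
  tally=0, idx=1, n=0
  tally=1, idx=1, n=1
  tally=1, idx=2, n=0
  tally=2, idx=2, n=1
  tally=4, idx=2, n=2

Final answer: 4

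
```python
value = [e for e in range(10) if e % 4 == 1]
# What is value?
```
Trace:
  e=0
  e=1
  e=2
  e=3
  e=4
  e=5
  e=6
  e=7
  e=8
  e=9
  value=[1, 5, 9]

Final answer: [1, 5, 9]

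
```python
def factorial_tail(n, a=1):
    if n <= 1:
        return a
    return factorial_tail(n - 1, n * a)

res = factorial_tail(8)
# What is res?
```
Call trace:
factorial_tail(n=8, a=1)
  factorial_tail(n=7, a=8)
    factorial_tail(n=6, a=56)
      factorial_tail(n=5, a=336)
        factorial_tail(n=4, a=1680)
          factorial_tail(n=3, a=6720)
            factorial_tail(n=2, a=20160)
              factorial_tail(n=1, a=40320)
              -> return 40320
            -> return 40320
          -> return 40320
        -> return 40320
      -> return 40320
    -> return 40320
  -> return 40320
-> return 40320

Final answer: 40320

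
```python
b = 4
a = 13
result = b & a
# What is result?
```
Trace:
  b=4
  b=4, a=13
  b=4, a=13, result=4

Final answer: 4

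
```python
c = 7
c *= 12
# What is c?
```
Trace:
  c=7
  c=84

Final answer: 84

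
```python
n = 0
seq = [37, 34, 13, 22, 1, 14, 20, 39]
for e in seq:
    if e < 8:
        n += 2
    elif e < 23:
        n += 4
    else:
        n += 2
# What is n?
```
Trace:
  n=0
  n=2, e=37
  n=4, e=34
  n=8, e=13
  n=12, e=22
  n=14, e=1
  n=18, e=14
  n=22, e=20
  n=24, e=39

Final answer: 24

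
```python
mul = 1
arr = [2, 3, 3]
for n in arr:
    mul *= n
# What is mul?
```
Trace:
  mul=1
  mul=2, n=2
  mul=6, n=3
  mul=18, n=3

Final answer: 18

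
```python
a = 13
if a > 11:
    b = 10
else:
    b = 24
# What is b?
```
Trace:
  a=13
  a=13, b=10

Final answer: 10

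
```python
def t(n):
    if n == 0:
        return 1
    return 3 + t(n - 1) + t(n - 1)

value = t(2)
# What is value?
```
Call trace (a repeated sub-call is expanded the first time; later identical calls just restate its return value):
t(n=2)
  t(n=1)
    t(n=0)
    -> return 1
    t(n=0)
    -> return 1
  -> return 5
  t(n=1) -> return 5  (same call as traced above)
-> return 13

Final answer: 13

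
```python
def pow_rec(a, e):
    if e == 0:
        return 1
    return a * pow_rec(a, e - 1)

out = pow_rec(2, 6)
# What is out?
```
Call trace:
pow_rec(a=2, e=6)
  pow_rec(a=2, e=5)
    pow_rec(a=2, e=4)
      pow_rec(a=2, e=3)
        pow_rec(a=2, e=2)
          pow_rec(a=2, e=1)
            pow_rec(a=2, e=0)
            -> return 1
          -> return 2
        -> return 4
      -> return 8
    -> return 16
  -> return 32
-> return 64

Final answer: 64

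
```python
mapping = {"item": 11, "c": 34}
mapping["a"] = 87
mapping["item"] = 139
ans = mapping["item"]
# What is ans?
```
Trace:
  mapping={'item': 11, 'c': 34}
  mapping={'item': 11, 'c': 34, 'a': 87}
  mapping={'item': 139, 'c': 34, 'a': 87}
  mapping={'item': 139, 'c': 34, 'a': 87}, ans=139

Final answer: 139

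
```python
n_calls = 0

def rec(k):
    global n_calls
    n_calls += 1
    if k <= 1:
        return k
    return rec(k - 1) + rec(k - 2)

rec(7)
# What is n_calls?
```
Call trace (a repeated sub-call is expanded the first time; later identical calls just restate its return value):
rec(k=7)
  rec(k=6)
    rec(k=5)
      rec(k=4)
        rec(k=3)
          rec(k=2)
            rec(k=1)
            -> return 1
            rec(k=0)
            -> return 0
          -> return 1
          rec(k=1)
          -> return 1
        -> return 2
        rec(k=2) -> return 1  (same call as traced above)
      -> return 3
      rec(k=3) -> return 2  (same call as traced above)
    -> return 5
    rec(k=4) -> return 3  (same call as traced above)
  -> return 8
  rec(k=5) -> return 5  (same call as traced above)
-> return 13

n_calls is incremented once per call, so count the calls in each subtree. Let C(k) = number of calls made by rec(k).
C(0) = C(1) = 1 (base case, no recursion); C(k) = 1 + C(k - 1) + C(k - 2) otherwise.
C(2) = 1 + C(1) + C(0) = 1 + 1 + 1 = 3
C(3) = 1 + C(2) + C(1) = 1 + 3 + 1 = 5
C(4) = 1 + C(3) + C(2) = 1 + 5 + 3 = 9
C(5) = 1 + C(4) + C(3) = 1 + 9 + 5 = 15
C(6) = 1 + C(5) + C(4) = 1 + 15 + 9 = 25
C(7) = 1 + C(6) + C(5) = 1 + 25 + 15 = 41
n_calls = C(7) = 41

Final answer: 41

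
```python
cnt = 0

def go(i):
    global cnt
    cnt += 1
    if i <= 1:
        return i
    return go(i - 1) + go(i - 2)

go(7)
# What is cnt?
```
Call trace (a repeated sub-call is expanded the first time; later identical calls just restate its return value):
go(i=7)
  go(i=6)
    go(i=5)
      go(i=4)
        go(i=3)
          go(i=2)
            go(i=1)
            -> return 1
            go(i=0)
            -> return 0
          -> return 1
          go(i=1)
          -> return 1
        -> return 2
        go(i=2) -> return 1  (same call as traced above)
      -> return 3
      go(i=3) -> return 2  (same call as traced above)
    -> return 5
    go(i=4) -> return 3  (same call as traced above)
  -> return 8
  go(i=5) -> return 5  (same call as traced above)
-> return 13

cnt is incremented once per call, so count the calls in each subtree. Let C(i) = number of calls made by go(i).
C(0) = C(1) = 1 (base case, no recursion); C(i) = 1 + C(i - 1) + C(i - 2) otherwise.
C(2) = 1 + C(1) + C(0) = 1 + 1 + 1 = 3
C(3) = 1 + C(2) + C(1) = 1 + 3 + 1 = 5
C(4) = 1 + C(3) + C(2) = 1 + 5 + 3 = 9
C(5) = 1 + C(4) + C(3) = 1 + 9 + 5 = 15
C(6) = 1 + C(5) + C(4) = 1 + 15 + 9 = 25
C(7) = 1 + C(6) + C(5) = 1 + 25 + 15 = 41
cnt = C(7) = 41

Final answer: 41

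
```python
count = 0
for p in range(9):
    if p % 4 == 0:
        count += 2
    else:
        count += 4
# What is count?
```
Trace:
  count=0
  count=2, p=0
  count=6, p=1
  count=10, p=2
  count=14, p=3
  count=16, p=4
  count=20, p=5
  count=24, p=6
  count=28, p=7
  count=30, p=8

Final answer: 30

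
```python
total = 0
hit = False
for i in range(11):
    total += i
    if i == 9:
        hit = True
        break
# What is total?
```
Trace:
  total=0
  total=0, hit=False
  total=0, hit=False, i=0
  total=1, hit=False, i=1
  total=3, hit=False, i=2
  total=6, hit=False, i=3
  total=10, hit=False, i=4
  total=15, hit=False, i=5
  total=21, hit=False, i=6
  total=28, hit=False, i=7
  total=36, hit=False, i=8
  total=45, hit=True, i=9

Final answer: 45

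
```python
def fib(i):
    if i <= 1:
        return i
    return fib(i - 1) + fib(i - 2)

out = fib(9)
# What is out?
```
Call trace (a repeated sub-call is expanded the first time; later identical calls just restate its return value):
fib(i=9)
  fib(i=8)
    fib(i=7)
      fib(i=6)
        fib(i=5)
          fib(i=4)
            fib(i=3)
              fib(i=2)
                fib(i=1)
                -> return 1
                fib(i=0)
                -> return 0
              -> return 1
              fib(i=1)
              -> return 1
            -> return 2
            fib(i=2) -> return 1  (same call as traced above)
          -> return 3
          fib(i=3) -> return 2  (same call as traced above)
        -> return 5
        fib(i=4) -> return 3  (same call as traced above)
      -> return 8
      fib(i=5) -> return 5  (same call as traced above)
    -> return 13
    fib(i=6) -> return 8  (same call as traced above)
  -> return 21
  fib(i=7) -> return 13  (same call as traced above)
-> return 34

Final answer: 34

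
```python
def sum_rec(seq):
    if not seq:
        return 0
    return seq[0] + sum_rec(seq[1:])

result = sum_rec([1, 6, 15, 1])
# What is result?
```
Call trace:
sum_rec(seq=[1, 6, 15, 1])
  sum_rec(seq=[6, 15, 1])
    sum_rec(seq=[15, 1])
      sum_rec(seq=[1])
        sum_rec(seq=[])
        -> return 0
      -> return 1
    -> return 16
  -> return 22
-> return 23

Final answer: 23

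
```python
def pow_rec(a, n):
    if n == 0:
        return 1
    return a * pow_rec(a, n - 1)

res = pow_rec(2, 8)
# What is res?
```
Call trace:
pow_rec(a=2, n=8)
  pow_rec(a=2, n=7)
    pow_rec(a=2, n=6)
      pow_rec(a=2, n=5)
        pow_rec(a=2, n=4)
          pow_rec(a=2, n=3)
            pow_rec(a=2, n=2)
              pow_rec(a=2, n=1)
                pow_rec(a=2, n=0)
                -> return 1
              -> return 2
            -> return 4
          -> return 8
        -> return 16
      -> return 32
    -> return 64
  -> return 128
-> return 256

Final answer: 256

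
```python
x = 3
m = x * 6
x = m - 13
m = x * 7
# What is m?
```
Trace:
  x=3
  x=3, m=18
  x=5, m=18
  x=5, m=35

Final answer: 35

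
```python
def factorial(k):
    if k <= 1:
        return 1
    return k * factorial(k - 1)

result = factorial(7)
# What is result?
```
Call trace:
factorial(k=7)
  factorial(k=6)
    factorial(k=5)
      factorial(k=4)
        factorial(k=3)
          factorial(k=2)
            factorial(k=1)
            -> return 1
          -> return 2
        -> return 6
      -> return 24
    -> return 120
  -> return 720
-> return 5040

Final answer: 5040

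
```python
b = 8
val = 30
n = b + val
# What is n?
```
Trace:
  b=8
  b=8, val=30
  b=8, val=30, n=38

Final answer: 38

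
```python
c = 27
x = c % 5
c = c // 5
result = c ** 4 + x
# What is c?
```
Trace:
  c=27
  c=27, x=2
  c=5, x=2
  c=5, x=2, result=627

Final answer: 5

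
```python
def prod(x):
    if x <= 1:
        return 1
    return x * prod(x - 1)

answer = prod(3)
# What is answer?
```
Call trace:
prod(x=3)
  prod(x=2)
    prod(x=1)
    -> return 1
  -> return 2
-> return 6

Final answer: 6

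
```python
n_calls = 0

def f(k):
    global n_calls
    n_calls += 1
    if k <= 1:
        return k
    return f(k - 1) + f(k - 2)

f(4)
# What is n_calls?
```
Call trace (a repeated sub-call is expanded the first time; later identical calls just restate its return value):
f(k=4)
  f(k=3)
    f(k=2)
      f(k=1)
      -> return 1
      f(k=0)
      -> return 0
    -> return 1
    f(k=1)
    -> return 1
  -> return 2
  f(k=2) -> return 1  (same call as traced above)
-> return 3

n_calls is incremented once per call, so count the calls in each subtree. Let C(k) = number of calls made by f(k).
C(0) = C(1) = 1 (base case, no recursion); C(k) = 1 + C(k - 1) + C(k - 2) otherwise.
C(2) = 1 + C(1) + C(0) = 1 + 1 + 1 = 3
C(3) = 1 + C(2) + C(1) = 1 + 3 + 1 = 5
C(4) = 1 + C(3) + C(2) = 1 + 5 + 3 = 9
n_calls = C(4) = 9

Final answer: 9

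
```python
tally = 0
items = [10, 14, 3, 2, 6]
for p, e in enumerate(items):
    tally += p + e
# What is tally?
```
Trace:
  tally=0
  tally=10, p=0, e=10
  tally=25, p=1, e=14
  tally=30, p=2, e=3
  tally=35, p=3, e=2
  tally=45, p=4, e=6

Final answer: 45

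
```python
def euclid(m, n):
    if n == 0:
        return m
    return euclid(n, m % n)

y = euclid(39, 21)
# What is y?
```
Call trace:
euclid(m=39, n=21)
  euclid(m=21, n=18)
    euclid(m=18, n=3)
      euclid(m=3, n=0)
      -> return 3
    -> return 3
  -> return 3
-> return 3

Final answer: 3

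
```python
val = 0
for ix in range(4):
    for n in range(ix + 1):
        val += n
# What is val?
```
Trace:
  val=0
  val=0, ix=0, n=0
  val=0, ix=1, n=0
  val=1, ix=1, n=1
  val=1, ix=2, n=0
  val=2, ix=2, n=1
  val=4, ix=2, n=2
  val=4, ix=3, n=0
  val=5, ix=3, n=1
  val=7, ix=3, n=2
  val=10, ix=3, n=3

Final answer: 10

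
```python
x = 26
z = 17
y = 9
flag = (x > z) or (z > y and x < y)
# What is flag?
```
Trace:
  x=26
  x=26, z=17
  x=26, z=17, y=9
  x=26, z=17, y=9, flag=True

Final answer: True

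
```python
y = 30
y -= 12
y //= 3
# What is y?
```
Trace:
  y=30
  y=18
  y=6

Final answer: 6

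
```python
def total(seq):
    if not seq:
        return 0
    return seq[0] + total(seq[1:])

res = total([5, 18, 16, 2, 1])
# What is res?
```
Call trace:
total(seq=[5, 18, 16, 2, 1])
  total(seq=[18, 16, 2, 1])
    total(seq=[16, 2, 1])
      total(seq=[2, 1])
        total(seq=[1])
          total(seq=[])
          -> return 0
        -> return 1
      -> return 3
    -> return 19
  -> return 37
-> return 42

Final answer: 42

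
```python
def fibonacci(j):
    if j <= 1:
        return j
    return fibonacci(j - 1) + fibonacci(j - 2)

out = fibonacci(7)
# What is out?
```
Call trace (a repeated sub-call is expanded the first time; later identical calls just restate its return value):
fibonacci(j=7)
  fibonacci(j=6)
    fibonacci(j=5)
      fibonacci(j=4)
        fibonacci(j=3)
          fibonacci(j=2)
            fibonacci(j=1)
            -> return 1
            fibonacci(j=0)
            -> return 0
          -> return 1
          fibonacci(j=1)
          -> return 1
        -> return 2
        fibonacci(j=2) -> return 1  (same call as traced above)
      -> return 3
      fibonacci(j=3) -> return 2  (same call as traced above)
    -> return 5
    fibonacci(j=4) -> return 3  (same call as traced above)
  -> return 8
  fibonacci(j=5) -> return 5  (same call as traced above)
-> return 13

Final answer: 13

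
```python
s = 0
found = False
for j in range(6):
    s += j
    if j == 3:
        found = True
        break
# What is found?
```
Trace:
  s=0
  s=0, found=False
  s=0, found=False, j=0
  s=1, found=False, j=1
  s=3, found=False, j=2
  s=6, found=True, j=3

Final answer: True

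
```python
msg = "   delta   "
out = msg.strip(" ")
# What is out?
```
Trace:
  msg='   delta   '
  msg='   delta   ', out='delta'

Final answer: 'delta'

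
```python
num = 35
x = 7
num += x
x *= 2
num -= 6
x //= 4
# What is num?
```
Trace:
  num=35
  num=35, x=7
  num=42, x=7
  num=42, x=14
  num=36, x=14
  num=36, x=3

Final answer: 36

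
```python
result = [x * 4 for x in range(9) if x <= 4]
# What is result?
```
Trace:
  x=0
  x=1
  x=2
  x=3
  x=4
  x=5
  x=6
  x=7
  x=8
  result=[0, 4, 8, 12, 16]

Final answer: [0, 4, 8, 12, 16]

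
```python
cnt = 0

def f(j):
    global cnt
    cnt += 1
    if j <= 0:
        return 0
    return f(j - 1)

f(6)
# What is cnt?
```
Call trace:
f(j=6)
  f(j=5)
    f(j=4)
      f(j=3)
        f(j=2)
          f(j=1)
            f(j=0)
            -> return 0
          -> return 0
        -> return 0
      -> return 0
    -> return 0
  -> return 0
-> return 0

cnt is incremented once per call. f is entered once for each j = 6, 5, 4, 3, 2, 1, 0 (the j <= 0 call returns without recursing), i.e. 6 + 1 calls.
cnt = 7

Final answer: 7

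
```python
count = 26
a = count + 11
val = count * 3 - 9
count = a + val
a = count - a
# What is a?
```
Trace:
  count=26
  count=26, a=37
  count=26, a=37, val=69
  count=106, a=37, val=69
  count=106, a=69, val=69

Final answer: 69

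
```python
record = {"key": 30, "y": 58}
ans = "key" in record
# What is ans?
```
Trace:
  record={'key': 30, 'y': 58}
  record={'key': 30, 'y': 58}, ans=True

Final answer: True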